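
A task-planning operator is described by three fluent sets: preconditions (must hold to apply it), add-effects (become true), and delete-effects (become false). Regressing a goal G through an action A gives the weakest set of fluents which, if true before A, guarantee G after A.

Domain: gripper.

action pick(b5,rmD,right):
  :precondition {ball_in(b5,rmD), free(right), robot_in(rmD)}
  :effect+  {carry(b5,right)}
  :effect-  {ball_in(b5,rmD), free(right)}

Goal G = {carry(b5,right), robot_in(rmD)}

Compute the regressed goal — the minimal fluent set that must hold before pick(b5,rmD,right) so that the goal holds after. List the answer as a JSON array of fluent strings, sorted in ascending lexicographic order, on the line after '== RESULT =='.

Regress:
  G ∩ del = {}  (empty — regression defined)
  G \ add = {carry(b5,right), robot_in(rmD)} \ {carry(b5,right)} = {robot_in(rmD)}
  ∪ pre   = {robot_in(rmD)} ∪ {ball_in(b5,rmD), free(right), robot_in(rmD)}
          = {ball_in(b5,rmD), free(right), robot_in(rmD)}

== RESULT ==
["ball_in(b5,rmD)", "free(right)", "robot_in(rmD)"]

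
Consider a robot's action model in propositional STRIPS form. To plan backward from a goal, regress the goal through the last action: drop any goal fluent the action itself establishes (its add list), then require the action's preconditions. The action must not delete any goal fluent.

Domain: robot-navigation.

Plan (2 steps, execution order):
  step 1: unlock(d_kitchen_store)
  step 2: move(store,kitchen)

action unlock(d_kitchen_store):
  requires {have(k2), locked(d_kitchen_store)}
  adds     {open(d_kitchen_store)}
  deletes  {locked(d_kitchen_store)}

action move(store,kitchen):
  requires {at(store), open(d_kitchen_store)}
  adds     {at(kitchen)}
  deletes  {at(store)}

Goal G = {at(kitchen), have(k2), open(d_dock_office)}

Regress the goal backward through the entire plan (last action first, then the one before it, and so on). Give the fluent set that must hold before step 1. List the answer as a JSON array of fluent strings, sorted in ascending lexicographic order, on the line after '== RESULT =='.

Work backward from the goal:
  through step 2 (move(store,kitchen)): drop {at(kitchen)}, keep {have(k2), open(d_dock_office)}, require {at(store), open(d_kitchen_store)}
    → {at(store), have(k2), open(d_dock_office), open(d_kitchen_store)}
  through step 1 (unlock(d_kitchen_store)): drop {open(d_kitchen_store)}, keep {at(store), have(k2), open(d_dock_office)}, require {have(k2), locked(d_kitchen_store)}
    → {at(store), have(k2), locked(d_kitchen_store), open(d_dock_office)}

== RESULT ==
["at(store)", "have(k2)", "locked(d_kitchen_store)", "open(d_dock_office)"]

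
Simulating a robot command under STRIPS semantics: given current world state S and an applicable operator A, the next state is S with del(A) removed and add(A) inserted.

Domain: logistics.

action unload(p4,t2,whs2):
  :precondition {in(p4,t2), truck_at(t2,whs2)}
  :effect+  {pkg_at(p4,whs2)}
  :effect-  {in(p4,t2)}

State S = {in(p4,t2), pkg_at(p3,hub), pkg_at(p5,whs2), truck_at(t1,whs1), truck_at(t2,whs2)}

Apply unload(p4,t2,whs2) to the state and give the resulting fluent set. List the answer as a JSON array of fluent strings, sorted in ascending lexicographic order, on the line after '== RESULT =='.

Compute (S \ del) ∪ add:
  pre ⊆ S: {in(p4,t2), truck_at(t2,whs2)} ⊆ S  — applicable
  S \ del = {pkg_at(p3,hub), pkg_at(p5,whs2), truck_at(t1,whs1), truck_at(t2,whs2)}
  ∪ add   = {pkg_at(p3,hub), pkg_at(p4,whs2), pkg_at(p5,whs2), truck_at(t1,whs1), truck_at(t2,whs2)}

== RESULT ==
["pkg_at(p3,hub)", "pkg_at(p4,whs2)", "pkg_at(p5,whs2)", "truck_at(t1,whs1)", "truck_at(t2,whs2)"]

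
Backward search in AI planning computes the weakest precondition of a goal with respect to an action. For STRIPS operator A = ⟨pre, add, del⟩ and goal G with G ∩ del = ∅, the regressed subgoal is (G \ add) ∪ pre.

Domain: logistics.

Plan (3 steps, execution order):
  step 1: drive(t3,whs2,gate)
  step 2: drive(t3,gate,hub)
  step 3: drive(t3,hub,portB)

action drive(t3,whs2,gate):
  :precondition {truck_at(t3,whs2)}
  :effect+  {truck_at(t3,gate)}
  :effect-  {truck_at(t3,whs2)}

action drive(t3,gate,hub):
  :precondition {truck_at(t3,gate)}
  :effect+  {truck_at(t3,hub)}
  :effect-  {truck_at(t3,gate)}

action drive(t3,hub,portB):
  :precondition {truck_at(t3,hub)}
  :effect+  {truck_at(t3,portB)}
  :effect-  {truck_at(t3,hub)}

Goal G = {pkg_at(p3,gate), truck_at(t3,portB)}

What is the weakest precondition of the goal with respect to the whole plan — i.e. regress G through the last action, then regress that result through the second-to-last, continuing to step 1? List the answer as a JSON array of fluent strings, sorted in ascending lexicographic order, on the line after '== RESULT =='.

Regress step by step:
  through step 3 (drive(t3,hub,portB)): drop {truck_at(t3,portB)}, keep {pkg_at(p3,gate)}, require {truck_at(t3,hub)}
    → {pkg_at(p3,gate), truck_at(t3,hub)}
  through step 2 (drive(t3,gate,hub)): drop {truck_at(t3,hub)}, keep {pkg_at(p3,gate)}, require {truck_at(t3,gate)}
    → {pkg_at(p3,gate), truck_at(t3,gate)}
  through step 1 (drive(t3,whs2,gate)): drop {truck_at(t3,gate)}, keep {pkg_at(p3,gate)}, require {truck_at(t3,whs2)}
    → {pkg_at(p3,gate), truck_at(t3,whs2)}

== RESULT ==
["pkg_at(p3,gate)", "truck_at(t3,whs2)"]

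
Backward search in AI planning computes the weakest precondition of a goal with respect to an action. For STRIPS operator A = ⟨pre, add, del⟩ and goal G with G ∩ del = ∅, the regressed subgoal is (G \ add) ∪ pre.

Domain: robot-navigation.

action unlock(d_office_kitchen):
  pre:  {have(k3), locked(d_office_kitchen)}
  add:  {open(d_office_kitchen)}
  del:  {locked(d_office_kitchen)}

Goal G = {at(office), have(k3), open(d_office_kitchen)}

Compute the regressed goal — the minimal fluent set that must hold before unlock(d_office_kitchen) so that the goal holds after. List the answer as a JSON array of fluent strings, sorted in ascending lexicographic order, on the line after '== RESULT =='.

Compute (G \ add) ∪ pre:
  G ∩ del = {}  (empty — regression defined)
  G \ add = {at(office), have(k3), open(d_office_kitchen)} \ {open(d_office_kitchen)} = {at(office), have(k3)}
  ∪ pre   = {at(office), have(k3)} ∪ {have(k3), locked(d_office_kitchen)}
          = {at(office), have(k3), locked(d_office_kitchen)}

== RESULT ==
["at(office)", "have(k3)", "locked(d_office_kitchen)"]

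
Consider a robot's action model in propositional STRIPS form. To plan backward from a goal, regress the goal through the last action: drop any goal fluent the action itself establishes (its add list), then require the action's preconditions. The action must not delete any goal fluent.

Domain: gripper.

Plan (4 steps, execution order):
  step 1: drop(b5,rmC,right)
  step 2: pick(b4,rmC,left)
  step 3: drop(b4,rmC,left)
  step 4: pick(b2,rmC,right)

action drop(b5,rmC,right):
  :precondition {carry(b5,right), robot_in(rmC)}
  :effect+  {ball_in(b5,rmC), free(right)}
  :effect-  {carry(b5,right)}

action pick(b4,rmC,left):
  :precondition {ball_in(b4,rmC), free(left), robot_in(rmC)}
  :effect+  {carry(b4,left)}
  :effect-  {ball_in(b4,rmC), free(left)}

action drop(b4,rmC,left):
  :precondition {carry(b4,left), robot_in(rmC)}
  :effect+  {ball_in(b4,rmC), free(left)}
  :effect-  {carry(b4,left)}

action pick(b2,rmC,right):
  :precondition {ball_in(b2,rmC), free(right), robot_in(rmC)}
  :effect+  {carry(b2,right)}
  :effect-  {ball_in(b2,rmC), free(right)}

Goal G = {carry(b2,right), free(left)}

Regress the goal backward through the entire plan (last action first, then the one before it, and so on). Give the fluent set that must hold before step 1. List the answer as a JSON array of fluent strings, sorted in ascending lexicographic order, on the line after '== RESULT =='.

Regress step by step:
  through step 4 (pick(b2,rmC,right)): drop {carry(b2,right)}, keep {free(left)}, require {ball_in(b2,rmC), free(right), robot_in(rmC)}
    → {ball_in(b2,rmC), free(left), free(right), robot_in(rmC)}
  through step 3 (drop(b4,rmC,left)): drop {free(left)}, keep {ball_in(b2,rmC), free(right), robot_in(rmC)}, require {carry(b4,left), robot_in(rmC)}
    → {ball_in(b2,rmC), carry(b4,left), free(right), robot_in(rmC)}
  through step 2 (pick(b4,rmC,left)): drop {carry(b4,left)}, keep {ball_in(b2,rmC), free(right), robot_in(rmC)}, require {ball_in(b4,rmC), free(left), robot_in(rmC)}
    → {ball_in(b2,rmC), ball_in(b4,rmC), free(left), free(right), robot_in(rmC)}
  through step 1 (drop(b5,rmC,right)): drop {free(right)}, keep {ball_in(b2,rmC), ball_in(b4,rmC), free(left), robot_in(rmC)}, require {carry(b5,right), robot_in(rmC)}
    → {ball_in(b2,rmC), ball_in(b4,rmC), carry(b5,right), free(left), robot_in(rmC)}

== RESULT ==
["ball_in(b2,rmC)", "ball_in(b4,rmC)", "carry(b5,right)", "free(left)", "robot_in(rmC)"]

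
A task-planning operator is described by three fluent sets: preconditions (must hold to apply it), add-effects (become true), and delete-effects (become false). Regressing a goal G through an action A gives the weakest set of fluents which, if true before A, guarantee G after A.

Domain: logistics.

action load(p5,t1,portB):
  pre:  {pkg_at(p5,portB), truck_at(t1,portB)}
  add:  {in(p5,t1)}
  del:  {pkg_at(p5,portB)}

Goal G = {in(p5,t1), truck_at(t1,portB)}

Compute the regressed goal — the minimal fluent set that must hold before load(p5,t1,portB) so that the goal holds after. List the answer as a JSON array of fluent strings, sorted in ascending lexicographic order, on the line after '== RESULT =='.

Compute (G \ add) ∪ pre:
  G ∩ del = {}  (empty — regression defined)
  G \ add = {in(p5,t1), truck_at(t1,portB)} \ {in(p5,t1)} = {truck_at(t1,portB)}
  ∪ pre   = {truck_at(t1,portB)} ∪ {pkg_at(p5,portB), truck_at(t1,portB)}
          = {pkg_at(p5,portB), truck_at(t1,portB)}

== RESULT ==
["pkg_at(p5,portB)", "truck_at(t1,portB)"]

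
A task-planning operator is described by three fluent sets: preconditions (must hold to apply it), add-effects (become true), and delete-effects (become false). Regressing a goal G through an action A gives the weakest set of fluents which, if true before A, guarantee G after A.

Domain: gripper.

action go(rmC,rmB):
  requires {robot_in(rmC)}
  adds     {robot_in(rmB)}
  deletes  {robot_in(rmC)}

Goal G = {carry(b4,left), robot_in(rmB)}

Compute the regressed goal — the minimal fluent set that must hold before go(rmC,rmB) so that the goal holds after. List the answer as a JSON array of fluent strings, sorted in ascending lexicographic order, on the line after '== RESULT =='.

Compute (G \ add) ∪ pre:
  G ∩ del = {}  (empty — regression defined)
  G \ add = {carry(b4,left), robot_in(rmB)} \ {robot_in(rmB)} = {carry(b4,left)}
  ∪ pre   = {carry(b4,left)} ∪ {robot_in(rmC)}
          = {carry(b4,left), robot_in(rmC)}

== RESULT ==
["carry(b4,left)", "robot_in(rmC)"]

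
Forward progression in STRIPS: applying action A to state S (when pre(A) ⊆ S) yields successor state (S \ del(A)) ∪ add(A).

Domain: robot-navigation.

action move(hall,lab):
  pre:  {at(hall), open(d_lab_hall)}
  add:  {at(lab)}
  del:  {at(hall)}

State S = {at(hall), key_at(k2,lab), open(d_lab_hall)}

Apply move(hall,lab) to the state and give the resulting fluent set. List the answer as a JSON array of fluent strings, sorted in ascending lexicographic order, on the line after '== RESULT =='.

Progress:
  pre ⊆ S: {at(hall), open(d_lab_hall)} ⊆ S  — applicable
  S \ del = {key_at(k2,lab), open(d_lab_hall)}
  ∪ add   = {at(lab), key_at(k2,lab), open(d_lab_hall)}

== RESULT ==
["at(lab)", "key_at(k2,lab)", "open(d_lab_hall)"]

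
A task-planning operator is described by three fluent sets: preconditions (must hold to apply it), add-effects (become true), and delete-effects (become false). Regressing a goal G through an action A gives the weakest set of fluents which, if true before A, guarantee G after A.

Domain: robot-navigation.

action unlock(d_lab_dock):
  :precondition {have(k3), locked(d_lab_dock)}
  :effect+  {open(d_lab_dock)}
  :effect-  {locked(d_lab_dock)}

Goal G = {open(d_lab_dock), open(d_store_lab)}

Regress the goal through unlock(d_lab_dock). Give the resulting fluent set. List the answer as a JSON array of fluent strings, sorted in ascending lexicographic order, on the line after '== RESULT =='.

Regress:
  G ∩ del = {}  (empty — regression defined)
  G \ add = {open(d_lab_dock), open(d_store_lab)} \ {open(d_lab_dock)} = {open(d_store_lab)}
  ∪ pre   = {open(d_store_lab)} ∪ {have(k3), locked(d_lab_dock)}
          = {have(k3), locked(d_lab_dock), open(d_store_lab)}

== RESULT ==
["have(k3)", "locked(d_lab_dock)", "open(d_store_lab)"]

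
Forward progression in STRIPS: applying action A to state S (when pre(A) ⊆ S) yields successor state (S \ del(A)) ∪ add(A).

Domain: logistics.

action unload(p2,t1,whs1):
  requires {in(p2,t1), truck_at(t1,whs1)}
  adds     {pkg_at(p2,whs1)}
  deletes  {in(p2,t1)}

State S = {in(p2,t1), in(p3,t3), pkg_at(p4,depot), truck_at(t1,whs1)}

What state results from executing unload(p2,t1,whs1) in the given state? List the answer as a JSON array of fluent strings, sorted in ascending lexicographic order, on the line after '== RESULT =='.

Progress:
  pre ⊆ S: {in(p2,t1), truck_at(t1,whs1)} ⊆ S  — applicable
  S \ del = {in(p3,t3), pkg_at(p4,depot), truck_at(t1,whs1)}
  ∪ add   = {in(p3,t3), pkg_at(p2,whs1), pkg_at(p4,depot), truck_at(t1,whs1)}

== RESULT ==
["in(p3,t3)", "pkg_at(p2,whs1)", "pkg_at(p4,depot)", "truck_at(t1,whs1)"]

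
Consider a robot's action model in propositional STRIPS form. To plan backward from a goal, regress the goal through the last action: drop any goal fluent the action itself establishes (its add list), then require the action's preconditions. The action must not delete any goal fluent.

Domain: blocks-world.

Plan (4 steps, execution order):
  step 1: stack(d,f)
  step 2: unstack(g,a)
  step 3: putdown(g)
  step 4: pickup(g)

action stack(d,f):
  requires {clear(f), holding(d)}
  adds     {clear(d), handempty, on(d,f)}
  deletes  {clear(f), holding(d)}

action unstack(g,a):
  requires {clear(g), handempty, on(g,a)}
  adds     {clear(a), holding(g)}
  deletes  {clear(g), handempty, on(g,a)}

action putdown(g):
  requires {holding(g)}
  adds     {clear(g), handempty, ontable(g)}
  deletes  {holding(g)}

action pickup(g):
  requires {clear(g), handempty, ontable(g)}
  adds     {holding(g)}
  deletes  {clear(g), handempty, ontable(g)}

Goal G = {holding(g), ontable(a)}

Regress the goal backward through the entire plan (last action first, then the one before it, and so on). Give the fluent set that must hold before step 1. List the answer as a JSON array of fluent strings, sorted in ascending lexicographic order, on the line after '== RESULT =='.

Work backward from the goal:
  through step 4 (pickup(g)): drop {holding(g)}, keep {ontable(a)}, require {clear(g), handempty, ontable(g)}
    → {clear(g), handempty, ontable(a), ontable(g)}
  through step 3 (putdown(g)): drop {clear(g), handempty, ontable(g)}, keep {ontable(a)}, require {holding(g)}
    → {holding(g), ontable(a)}
  through step 2 (unstack(g,a)): drop {holding(g)}, keep {ontable(a)}, require {clear(g), handempty, on(g,a)}
    → {clear(g), handempty, on(g,a), ontable(a)}
  through step 1 (stack(d,f)): drop {handempty}, keep {clear(g), on(g,a), ontable(a)}, require {clear(f), holding(d)}
    → {clear(f), clear(g), holding(d), on(g,a), ontable(a)}

== RESULT ==
["clear(f)", "clear(g)", "holding(d)", "on(g,a)", "ontable(a)"]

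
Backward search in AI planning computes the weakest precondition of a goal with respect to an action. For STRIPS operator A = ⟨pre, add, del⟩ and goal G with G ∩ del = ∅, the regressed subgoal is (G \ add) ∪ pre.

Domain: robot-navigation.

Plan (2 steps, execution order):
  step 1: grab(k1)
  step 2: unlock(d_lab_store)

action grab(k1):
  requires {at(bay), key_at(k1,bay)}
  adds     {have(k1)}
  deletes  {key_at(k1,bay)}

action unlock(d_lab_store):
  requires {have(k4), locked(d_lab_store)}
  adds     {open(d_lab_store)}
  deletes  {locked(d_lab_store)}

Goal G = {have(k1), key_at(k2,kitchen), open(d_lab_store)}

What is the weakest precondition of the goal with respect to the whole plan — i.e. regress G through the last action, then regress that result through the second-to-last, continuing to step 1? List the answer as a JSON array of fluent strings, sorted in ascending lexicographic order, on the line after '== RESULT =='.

Regress step by step:
  through step 2 (unlock(d_lab_store)): drop {open(d_lab_store)}, keep {have(k1), key_at(k2,kitchen)}, require {have(k4), locked(d_lab_store)}
    → {have(k1), have(k4), key_at(k2,kitchen), locked(d_lab_store)}
  through step 1 (grab(k1)): drop {have(k1)}, keep {have(k4), key_at(k2,kitchen), locked(d_lab_store)}, require {at(bay), key_at(k1,bay)}
    → {at(bay), have(k4), key_at(k1,bay), key_at(k2,kitchen), locked(d_lab_store)}

== RESULT ==
["at(bay)", "have(k4)", "key_at(k1,bay)", "key_at(k2,kitchen)", "locked(d_lab_store)"]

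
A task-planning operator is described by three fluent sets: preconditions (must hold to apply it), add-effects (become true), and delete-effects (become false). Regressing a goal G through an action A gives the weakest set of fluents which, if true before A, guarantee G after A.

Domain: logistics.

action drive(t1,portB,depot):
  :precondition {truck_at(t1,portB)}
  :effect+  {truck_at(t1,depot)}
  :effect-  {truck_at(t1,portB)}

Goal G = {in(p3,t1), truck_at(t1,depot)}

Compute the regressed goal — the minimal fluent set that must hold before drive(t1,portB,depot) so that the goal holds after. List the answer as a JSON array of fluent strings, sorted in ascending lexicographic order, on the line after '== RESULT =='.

Regress:
  G ∩ del = {}  (empty — regression defined)
  G \ add = {in(p3,t1), truck_at(t1,depot)} \ {truck_at(t1,depot)} = {in(p3,t1)}
  ∪ pre   = {in(p3,t1)} ∪ {truck_at(t1,portB)}
          = {in(p3,t1), truck_at(t1,portB)}

== RESULT ==
["in(p3,t1)", "truck_at(t1,portB)"]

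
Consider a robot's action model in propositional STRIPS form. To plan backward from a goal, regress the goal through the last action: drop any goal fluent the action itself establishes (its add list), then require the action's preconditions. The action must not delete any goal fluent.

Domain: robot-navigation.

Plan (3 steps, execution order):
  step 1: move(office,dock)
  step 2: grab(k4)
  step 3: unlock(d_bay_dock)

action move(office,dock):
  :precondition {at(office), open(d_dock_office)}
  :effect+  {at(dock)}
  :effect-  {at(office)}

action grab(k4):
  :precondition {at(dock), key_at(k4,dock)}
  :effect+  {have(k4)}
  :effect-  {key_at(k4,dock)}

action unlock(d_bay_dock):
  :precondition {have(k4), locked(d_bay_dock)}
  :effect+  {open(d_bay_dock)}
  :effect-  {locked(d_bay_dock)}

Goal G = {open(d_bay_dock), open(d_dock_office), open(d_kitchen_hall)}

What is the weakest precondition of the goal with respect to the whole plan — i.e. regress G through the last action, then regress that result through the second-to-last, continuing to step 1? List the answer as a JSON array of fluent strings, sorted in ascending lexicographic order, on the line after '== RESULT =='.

Work backward from the goal:
  through step 3 (unlock(d_bay_dock)): drop {open(d_bay_dock)}, keep {open(d_dock_office), open(d_kitchen_hall)}, require {have(k4), locked(d_bay_dock)}
    → {have(k4), locked(d_bay_dock), open(d_dock_office), open(d_kitchen_hall)}
  through step 2 (grab(k4)): drop {have(k4)}, keep {locked(d_bay_dock), open(d_dock_office), open(d_kitchen_hall)}, require {at(dock), key_at(k4,dock)}
    → {at(dock), key_at(k4,dock), locked(d_bay_dock), open(d_dock_office), open(d_kitchen_hall)}
  through step 1 (move(office,dock)): drop {at(dock)}, keep {key_at(k4,dock), locked(d_bay_dock), open(d_dock_office), open(d_kitchen_hall)}, require {at(office), open(d_dock_office)}
    → {at(office), key_at(k4,dock), locked(d_bay_dock), open(d_dock_office), open(d_kitchen_hall)}

== RESULT ==
["at(office)", "key_at(k4,dock)", "locked(d_bay_dock)", "open(d_dock_office)", "open(d_kitchen_hall)"]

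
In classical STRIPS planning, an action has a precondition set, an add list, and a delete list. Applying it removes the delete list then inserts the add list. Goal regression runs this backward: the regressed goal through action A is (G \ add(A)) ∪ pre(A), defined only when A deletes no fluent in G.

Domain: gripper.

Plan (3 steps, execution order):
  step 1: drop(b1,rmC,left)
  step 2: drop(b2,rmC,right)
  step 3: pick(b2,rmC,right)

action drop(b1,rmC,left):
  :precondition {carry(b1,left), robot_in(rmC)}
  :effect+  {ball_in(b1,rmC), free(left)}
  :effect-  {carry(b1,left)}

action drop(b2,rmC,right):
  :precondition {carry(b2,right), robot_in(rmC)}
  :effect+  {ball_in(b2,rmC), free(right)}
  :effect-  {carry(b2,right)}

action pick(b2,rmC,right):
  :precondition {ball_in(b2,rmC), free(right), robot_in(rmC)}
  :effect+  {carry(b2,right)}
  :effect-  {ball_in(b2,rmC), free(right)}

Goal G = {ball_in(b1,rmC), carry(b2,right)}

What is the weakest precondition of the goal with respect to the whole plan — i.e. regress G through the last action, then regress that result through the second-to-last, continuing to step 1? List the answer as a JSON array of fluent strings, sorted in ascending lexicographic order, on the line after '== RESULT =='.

Work backward from the goal:
  through step 3 (pick(b2,rmC,right)): drop {carry(b2,right)}, keep {ball_in(b1,rmC)}, require {ball_in(b2,rmC), free(right), robot_in(rmC)}
    → {ball_in(b1,rmC), ball_in(b2,rmC), free(right), robot_in(rmC)}
  through step 2 (drop(b2,rmC,right)): drop {ball_in(b2,rmC), free(right)}, keep {ball_in(b1,rmC), robot_in(rmC)}, require {carry(b2,right), robot_in(rmC)}
    → {ball_in(b1,rmC), carry(b2,right), robot_in(rmC)}
  through step 1 (drop(b1,rmC,left)): drop {ball_in(b1,rmC)}, keep {carry(b2,right), robot_in(rmC)}, require {carry(b1,left), robot_in(rmC)}
    → {carry(b1,left), carry(b2,right), robot_in(rmC)}

== RESULT ==
["carry(b1,left)", "carry(b2,right)", "robot_in(rmC)"]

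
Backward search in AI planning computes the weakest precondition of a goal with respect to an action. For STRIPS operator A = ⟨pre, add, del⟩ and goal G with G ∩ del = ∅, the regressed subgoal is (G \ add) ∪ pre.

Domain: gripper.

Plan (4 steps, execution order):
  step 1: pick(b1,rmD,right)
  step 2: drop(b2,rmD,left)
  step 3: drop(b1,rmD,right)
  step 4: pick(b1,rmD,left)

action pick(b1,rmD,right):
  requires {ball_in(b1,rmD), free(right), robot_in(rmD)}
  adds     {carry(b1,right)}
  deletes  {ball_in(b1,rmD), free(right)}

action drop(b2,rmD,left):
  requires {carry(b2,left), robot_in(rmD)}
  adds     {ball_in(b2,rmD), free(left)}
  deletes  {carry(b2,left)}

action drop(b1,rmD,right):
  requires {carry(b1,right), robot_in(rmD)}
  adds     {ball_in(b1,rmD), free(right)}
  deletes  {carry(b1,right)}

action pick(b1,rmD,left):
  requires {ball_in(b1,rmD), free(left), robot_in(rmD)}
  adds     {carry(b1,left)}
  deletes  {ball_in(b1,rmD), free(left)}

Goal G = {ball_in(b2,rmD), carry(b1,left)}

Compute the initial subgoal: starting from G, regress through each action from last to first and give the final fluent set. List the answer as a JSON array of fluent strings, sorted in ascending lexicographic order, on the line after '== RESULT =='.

Work backward from the goal:
  through step 4 (pick(b1,rmD,left)): drop {carry(b1,left)}, keep {ball_in(b2,rmD)}, require {ball_in(b1,rmD), free(left), robot_in(rmD)}
    → {ball_in(b1,rmD), ball_in(b2,rmD), free(left), robot_in(rmD)}
  through step 3 (drop(b1,rmD,right)): drop {ball_in(b1,rmD)}, keep {ball_in(b2,rmD), free(left), robot_in(rmD)}, require {carry(b1,right), robot_in(rmD)}
    → {ball_in(b2,rmD), carry(b1,right), free(left), robot_in(rmD)}
  through step 2 (drop(b2,rmD,left)): drop {ball_in(b2,rmD), free(left)}, keep {carry(b1,right), robot_in(rmD)}, require {carry(b2,left), robot_in(rmD)}
    → {carry(b1,right), carry(b2,left), robot_in(rmD)}
  through step 1 (pick(b1,rmD,right)): drop {carry(b1,right)}, keep {carry(b2,left), robot_in(rmD)}, require {ball_in(b1,rmD), free(right), robot_in(rmD)}
    → {ball_in(b1,rmD), carry(b2,left), free(right), robot_in(rmD)}

== RESULT ==
["ball_in(b1,rmD)", "carry(b2,left)", "free(right)", "robot_in(rmD)"]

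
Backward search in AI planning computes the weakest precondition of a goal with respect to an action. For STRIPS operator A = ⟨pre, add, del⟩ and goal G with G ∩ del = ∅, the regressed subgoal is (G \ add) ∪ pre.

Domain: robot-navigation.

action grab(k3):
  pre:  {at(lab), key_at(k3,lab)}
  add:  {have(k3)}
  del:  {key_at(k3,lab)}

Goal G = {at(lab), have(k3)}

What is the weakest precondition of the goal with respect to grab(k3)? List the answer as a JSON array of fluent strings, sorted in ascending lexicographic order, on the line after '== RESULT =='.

Compute (G \ add) ∪ pre:
  G ∩ del = {}  (empty — regression defined)
  G \ add = {at(lab), have(k3)} \ {have(k3)} = {at(lab)}
  ∪ pre   = {at(lab)} ∪ {at(lab), key_at(k3,lab)}
          = {at(lab), key_at(k3,lab)}

== RESULT ==
["at(lab)", "key_at(k3,lab)"]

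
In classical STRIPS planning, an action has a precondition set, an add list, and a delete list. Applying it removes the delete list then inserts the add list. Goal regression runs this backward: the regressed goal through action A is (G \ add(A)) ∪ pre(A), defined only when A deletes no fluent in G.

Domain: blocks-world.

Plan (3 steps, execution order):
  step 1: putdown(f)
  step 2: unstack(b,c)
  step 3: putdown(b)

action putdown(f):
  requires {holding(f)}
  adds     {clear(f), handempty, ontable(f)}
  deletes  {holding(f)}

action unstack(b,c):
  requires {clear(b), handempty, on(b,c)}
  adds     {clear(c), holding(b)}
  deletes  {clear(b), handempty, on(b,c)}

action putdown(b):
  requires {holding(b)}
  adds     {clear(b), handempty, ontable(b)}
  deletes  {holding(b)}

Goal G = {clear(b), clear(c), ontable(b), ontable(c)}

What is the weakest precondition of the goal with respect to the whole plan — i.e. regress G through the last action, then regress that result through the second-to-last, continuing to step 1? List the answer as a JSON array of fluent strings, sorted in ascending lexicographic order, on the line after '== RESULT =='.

Work backward from the goal:
  through step 3 (putdown(b)): drop {clear(b), ontable(b)}, keep {clear(c), ontable(c)}, require {holding(b)}
    → {clear(c), holding(b), ontable(c)}
  through step 2 (unstack(b,c)): drop {clear(c), holding(b)}, keep {ontable(c)}, require {clear(b), handempty, on(b,c)}
    → {clear(b), handempty, on(b,c), ontable(c)}
  through step 1 (putdown(f)): drop {handempty}, keep {clear(b), on(b,c), ontable(c)}, require {holding(f)}
    → {clear(b), holding(f), on(b,c), ontable(c)}

== RESULT ==
["clear(b)", "holding(f)", "on(b,c)", "ontable(c)"]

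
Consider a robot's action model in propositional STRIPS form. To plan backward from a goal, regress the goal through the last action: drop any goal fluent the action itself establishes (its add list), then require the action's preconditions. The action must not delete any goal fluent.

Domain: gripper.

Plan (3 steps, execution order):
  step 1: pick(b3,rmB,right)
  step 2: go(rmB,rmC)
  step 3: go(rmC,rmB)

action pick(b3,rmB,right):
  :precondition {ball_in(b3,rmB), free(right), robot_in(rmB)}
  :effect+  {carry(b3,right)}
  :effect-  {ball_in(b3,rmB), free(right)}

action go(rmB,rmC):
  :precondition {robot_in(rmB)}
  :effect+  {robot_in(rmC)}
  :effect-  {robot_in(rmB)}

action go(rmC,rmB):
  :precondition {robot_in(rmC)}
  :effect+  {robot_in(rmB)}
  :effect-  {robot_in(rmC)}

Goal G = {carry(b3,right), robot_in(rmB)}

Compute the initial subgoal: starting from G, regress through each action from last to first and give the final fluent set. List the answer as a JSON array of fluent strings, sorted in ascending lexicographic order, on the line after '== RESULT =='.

Work backward from the goal:
  through step 3 (go(rmC,rmB)): drop {robot_in(rmB)}, keep {carry(b3,right)}, require {robot_in(rmC)}
    → {carry(b3,right), robot_in(rmC)}
  through step 2 (go(rmB,rmC)): drop {robot_in(rmC)}, keep {carry(b3,right)}, require {robot_in(rmB)}
    → {carry(b3,right), robot_in(rmB)}
  through step 1 (pick(b3,rmB,right)): drop {carry(b3,right)}, keep {robot_in(rmB)}, require {ball_in(b3,rmB), free(right), robot_in(rmB)}
    → {ball_in(b3,rmB), free(right), robot_in(rmB)}

== RESULT ==
["ball_in(b3,rmB)", "free(right)", "robot_in(rmB)"]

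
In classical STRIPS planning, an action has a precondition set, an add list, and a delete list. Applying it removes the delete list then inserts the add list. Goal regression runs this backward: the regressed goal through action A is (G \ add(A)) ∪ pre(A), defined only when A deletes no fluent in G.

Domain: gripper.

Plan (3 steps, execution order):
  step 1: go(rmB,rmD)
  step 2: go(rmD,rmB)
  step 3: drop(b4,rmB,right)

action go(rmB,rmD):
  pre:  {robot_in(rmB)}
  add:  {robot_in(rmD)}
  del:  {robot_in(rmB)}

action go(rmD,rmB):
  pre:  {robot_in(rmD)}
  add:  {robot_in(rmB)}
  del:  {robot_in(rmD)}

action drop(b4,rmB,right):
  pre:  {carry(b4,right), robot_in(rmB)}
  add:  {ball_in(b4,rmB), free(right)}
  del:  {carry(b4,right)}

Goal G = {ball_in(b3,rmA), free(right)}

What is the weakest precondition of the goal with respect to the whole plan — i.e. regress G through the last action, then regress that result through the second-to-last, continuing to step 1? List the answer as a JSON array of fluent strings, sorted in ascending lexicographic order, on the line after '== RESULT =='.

Work backward from the goal:
  through step 3 (drop(b4,rmB,right)): drop {free(right)}, keep {ball_in(b3,rmA)}, require {carry(b4,right), robot_in(rmB)}
    → {ball_in(b3,rmA), carry(b4,right), robot_in(rmB)}
  through step 2 (go(rmD,rmB)): drop {robot_in(rmB)}, keep {ball_in(b3,rmA), carry(b4,right)}, require {robot_in(rmD)}
    → {ball_in(b3,rmA), carry(b4,right), robot_in(rmD)}
  through step 1 (go(rmB,rmD)): drop {robot_in(rmD)}, keep {ball_in(b3,rmA), carry(b4,right)}, require {robot_in(rmB)}
    → {ball_in(b3,rmA), carry(b4,right), robot_in(rmB)}

== RESULT ==
["ball_in(b3,rmA)", "carry(b4,right)", "robot_in(rmB)"]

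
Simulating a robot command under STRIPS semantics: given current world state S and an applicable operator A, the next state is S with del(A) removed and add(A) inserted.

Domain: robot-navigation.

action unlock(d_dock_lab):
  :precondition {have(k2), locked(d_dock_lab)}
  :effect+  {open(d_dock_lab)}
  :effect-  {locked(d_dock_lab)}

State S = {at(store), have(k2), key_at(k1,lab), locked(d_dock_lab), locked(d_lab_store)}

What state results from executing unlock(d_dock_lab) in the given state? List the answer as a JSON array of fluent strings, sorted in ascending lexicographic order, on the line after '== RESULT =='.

Compute (S \ del) ∪ add:
  pre ⊆ S: {have(k2), locked(d_dock_lab)} ⊆ S  — applicable
  S \ del = {at(store), have(k2), key_at(k1,lab), locked(d_lab_store)}
  ∪ add   = {at(store), have(k2), key_at(k1,lab), locked(d_lab_store), open(d_dock_lab)}

== RESULT ==
["at(store)", "have(k2)", "key_at(k1,lab)", "locked(d_lab_store)", "open(d_dock_lab)"]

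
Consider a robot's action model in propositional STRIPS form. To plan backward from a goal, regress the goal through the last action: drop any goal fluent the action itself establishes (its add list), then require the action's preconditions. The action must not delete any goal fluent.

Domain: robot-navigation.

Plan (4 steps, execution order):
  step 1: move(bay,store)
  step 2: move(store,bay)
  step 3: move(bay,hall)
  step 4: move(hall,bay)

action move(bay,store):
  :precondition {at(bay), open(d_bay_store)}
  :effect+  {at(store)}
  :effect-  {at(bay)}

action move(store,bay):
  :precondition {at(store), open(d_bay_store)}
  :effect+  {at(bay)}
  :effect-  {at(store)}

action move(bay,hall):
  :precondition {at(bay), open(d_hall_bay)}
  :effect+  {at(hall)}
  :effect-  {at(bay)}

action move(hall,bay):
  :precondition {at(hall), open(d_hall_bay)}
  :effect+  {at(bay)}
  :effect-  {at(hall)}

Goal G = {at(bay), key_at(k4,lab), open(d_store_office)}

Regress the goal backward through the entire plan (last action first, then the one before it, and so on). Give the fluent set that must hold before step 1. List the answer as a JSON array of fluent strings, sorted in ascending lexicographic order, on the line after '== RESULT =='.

Work backward from the goal:
  through step 4 (move(hall,bay)): drop {at(bay)}, keep {key_at(k4,lab), open(d_store_office)}, require {at(hall), open(d_hall_bay)}
    → {at(hall), key_at(k4,lab), open(d_hall_bay), open(d_store_office)}
  through step 3 (move(bay,hall)): drop {at(hall)}, keep {key_at(k4,lab), open(d_hall_bay), open(d_store_office)}, require {at(bay), open(d_hall_bay)}
    → {at(bay), key_at(k4,lab), open(d_hall_bay), open(d_store_office)}
  through step 2 (move(store,bay)): drop {at(bay)}, keep {key_at(k4,lab), open(d_hall_bay), open(d_store_office)}, require {at(store), open(d_bay_store)}
    → {at(store), key_at(k4,lab), open(d_bay_store), open(d_hall_bay), open(d_store_office)}
  through step 1 (move(bay,store)): drop {at(store)}, keep {key_at(k4,lab), open(d_bay_store), open(d_hall_bay), open(d_store_office)}, require {at(bay), open(d_bay_store)}
    → {at(bay), key_at(k4,lab), open(d_bay_store), open(d_hall_bay), open(d_store_office)}

== RESULT ==
["at(bay)", "key_at(k4,lab)", "open(d_bay_store)", "open(d_hall_bay)", "open(d_store_office)"]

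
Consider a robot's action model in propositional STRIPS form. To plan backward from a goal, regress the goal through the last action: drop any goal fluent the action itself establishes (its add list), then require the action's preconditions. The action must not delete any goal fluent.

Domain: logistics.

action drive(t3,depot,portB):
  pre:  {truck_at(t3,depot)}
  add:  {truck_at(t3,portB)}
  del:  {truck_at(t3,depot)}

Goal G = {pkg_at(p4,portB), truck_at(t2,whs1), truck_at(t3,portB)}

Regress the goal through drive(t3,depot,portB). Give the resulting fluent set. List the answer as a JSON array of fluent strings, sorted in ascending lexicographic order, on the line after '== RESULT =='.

Compute (G \ add) ∪ pre:
  G ∩ del = {}  (empty — regression defined)
  G \ add = {pkg_at(p4,portB), truck_at(t2,whs1), truck_at(t3,portB)} \ {truck_at(t3,portB)} = {pkg_at(p4,portB), truck_at(t2,whs1)}
  ∪ pre   = {pkg_at(p4,portB), truck_at(t2,whs1)} ∪ {truck_at(t3,depot)}
          = {pkg_at(p4,portB), truck_at(t2,whs1), truck_at(t3,depot)}

== RESULT ==
["pkg_at(p4,portB)", "truck_at(t2,whs1)", "truck_at(t3,depot)"]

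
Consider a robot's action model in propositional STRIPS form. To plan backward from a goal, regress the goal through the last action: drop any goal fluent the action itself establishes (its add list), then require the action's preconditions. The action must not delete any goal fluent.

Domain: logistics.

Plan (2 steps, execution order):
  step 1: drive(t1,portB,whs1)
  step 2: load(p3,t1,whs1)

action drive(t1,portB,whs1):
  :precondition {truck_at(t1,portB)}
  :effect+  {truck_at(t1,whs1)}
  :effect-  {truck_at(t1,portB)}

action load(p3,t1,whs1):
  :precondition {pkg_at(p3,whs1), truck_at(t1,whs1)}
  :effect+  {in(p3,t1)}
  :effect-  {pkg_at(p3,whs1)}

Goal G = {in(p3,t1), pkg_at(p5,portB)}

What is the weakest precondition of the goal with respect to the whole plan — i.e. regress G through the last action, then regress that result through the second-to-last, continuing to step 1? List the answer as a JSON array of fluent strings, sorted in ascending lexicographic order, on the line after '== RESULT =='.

Work backward from the goal:
  through step 2 (load(p3,t1,whs1)): drop {in(p3,t1)}, keep {pkg_at(p5,portB)}, require {pkg_at(p3,whs1), truck_at(t1,whs1)}
    → {pkg_at(p3,whs1), pkg_at(p5,portB), truck_at(t1,whs1)}
  through step 1 (drive(t1,portB,whs1)): drop {truck_at(t1,whs1)}, keep {pkg_at(p3,whs1), pkg_at(p5,portB)}, require {truck_at(t1,portB)}
    → {pkg_at(p3,whs1), pkg_at(p5,portB), truck_at(t1,portB)}

== RESULT ==
["pkg_at(p3,whs1)", "pkg_at(p5,portB)", "truck_at(t1,portB)"]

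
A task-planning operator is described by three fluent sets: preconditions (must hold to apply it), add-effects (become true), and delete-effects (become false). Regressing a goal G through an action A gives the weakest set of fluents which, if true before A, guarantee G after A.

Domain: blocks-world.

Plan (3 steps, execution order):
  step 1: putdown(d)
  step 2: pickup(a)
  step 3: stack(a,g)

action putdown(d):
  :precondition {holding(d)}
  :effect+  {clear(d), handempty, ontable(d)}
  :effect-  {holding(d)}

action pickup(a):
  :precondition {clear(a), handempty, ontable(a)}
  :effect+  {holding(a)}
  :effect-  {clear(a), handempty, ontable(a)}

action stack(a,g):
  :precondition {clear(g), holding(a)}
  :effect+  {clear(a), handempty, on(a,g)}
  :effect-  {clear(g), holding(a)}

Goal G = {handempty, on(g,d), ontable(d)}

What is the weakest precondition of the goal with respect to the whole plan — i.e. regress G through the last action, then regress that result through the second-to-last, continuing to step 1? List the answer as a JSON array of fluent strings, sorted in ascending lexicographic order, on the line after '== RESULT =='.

Work backward from the goal:
  through step 3 (stack(a,g)): drop {handempty}, keep {on(g,d), ontable(d)}, require {clear(g), holding(a)}
    → {clear(g), holding(a), on(g,d), ontable(d)}
  through step 2 (pickup(a)): drop {holding(a)}, keep {clear(g), on(g,d), ontable(d)}, require {clear(a), handempty, ontable(a)}
    → {clear(a), clear(g), handempty, on(g,d), ontable(a), ontable(d)}
  through step 1 (putdown(d)): drop {handempty, ontable(d)}, keep {clear(a), clear(g), on(g,d), ontable(a)}, require {holding(d)}
    → {clear(a), clear(g), holding(d), on(g,d), ontable(a)}

== RESULT ==
["clear(a)", "clear(g)", "holding(d)", "on(g,d)", "ontable(a)"]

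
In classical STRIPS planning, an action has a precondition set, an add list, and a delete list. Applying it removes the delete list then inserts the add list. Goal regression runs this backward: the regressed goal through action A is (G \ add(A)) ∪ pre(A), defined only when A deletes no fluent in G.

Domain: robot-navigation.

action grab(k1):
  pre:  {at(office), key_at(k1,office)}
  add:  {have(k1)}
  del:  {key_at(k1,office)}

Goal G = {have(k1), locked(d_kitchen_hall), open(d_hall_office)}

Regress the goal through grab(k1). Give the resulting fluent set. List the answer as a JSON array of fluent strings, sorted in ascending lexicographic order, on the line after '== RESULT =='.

Regress:
  G ∩ del = {}  (empty — regression defined)
  G \ add = {have(k1), locked(d_kitchen_hall), open(d_hall_office)} \ {have(k1)} = {locked(d_kitchen_hall), open(d_hall_office)}
  ∪ pre   = {locked(d_kitchen_hall), open(d_hall_office)} ∪ {at(office), key_at(k1,office)}
          = {at(office), key_at(k1,office), locked(d_kitchen_hall), open(d_hall_office)}

== RESULT ==
["at(office)", "key_at(k1,office)", "locked(d_kitchen_hall)", "open(d_hall_office)"]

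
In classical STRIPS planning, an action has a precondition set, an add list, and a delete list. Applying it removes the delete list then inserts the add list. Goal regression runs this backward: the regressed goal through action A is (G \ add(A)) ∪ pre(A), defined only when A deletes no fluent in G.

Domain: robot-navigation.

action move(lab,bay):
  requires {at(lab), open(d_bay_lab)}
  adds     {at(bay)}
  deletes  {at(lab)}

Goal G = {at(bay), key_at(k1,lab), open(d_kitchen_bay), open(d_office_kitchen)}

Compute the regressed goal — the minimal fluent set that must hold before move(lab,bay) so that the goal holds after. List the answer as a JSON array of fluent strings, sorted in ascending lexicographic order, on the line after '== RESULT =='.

Regress:
  G ∩ del = {}  (empty — regression defined)
  G \ add = {at(bay), key_at(k1,lab), open(d_kitchen_bay), open(d_office_kitchen)} \ {at(bay)} = {key_at(k1,lab), open(d_kitchen_bay), open(d_office_kitchen)}
  ∪ pre   = {key_at(k1,lab), open(d_kitchen_bay), open(d_office_kitchen)} ∪ {at(lab), open(d_bay_lab)}
          = {at(lab), key_at(k1,lab), open(d_bay_lab), open(d_kitchen_bay), open(d_office_kitchen)}

== RESULT ==
["at(lab)", "key_at(k1,lab)", "open(d_bay_lab)", "open(d_kitchen_bay)", "open(d_office_kitchen)"]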